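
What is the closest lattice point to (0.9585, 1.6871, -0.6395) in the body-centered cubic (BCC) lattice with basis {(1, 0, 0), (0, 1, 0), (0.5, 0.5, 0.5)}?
(1, 2, -1)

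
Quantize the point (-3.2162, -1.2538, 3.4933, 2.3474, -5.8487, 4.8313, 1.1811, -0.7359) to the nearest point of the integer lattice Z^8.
(-3, -1, 3, 2, -6, 5, 1, -1)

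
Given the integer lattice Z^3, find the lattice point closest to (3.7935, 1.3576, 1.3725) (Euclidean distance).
(4, 1, 1)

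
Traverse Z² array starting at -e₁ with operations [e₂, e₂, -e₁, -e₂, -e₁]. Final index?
(-3, 1)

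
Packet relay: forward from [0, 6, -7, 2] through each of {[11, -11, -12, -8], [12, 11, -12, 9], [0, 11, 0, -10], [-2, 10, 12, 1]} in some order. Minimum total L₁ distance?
135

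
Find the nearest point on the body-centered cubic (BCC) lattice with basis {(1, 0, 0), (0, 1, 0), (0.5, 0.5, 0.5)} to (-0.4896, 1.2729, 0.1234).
(-0.5, 1.5, 0.5)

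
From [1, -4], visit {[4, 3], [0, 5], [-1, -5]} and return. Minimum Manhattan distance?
30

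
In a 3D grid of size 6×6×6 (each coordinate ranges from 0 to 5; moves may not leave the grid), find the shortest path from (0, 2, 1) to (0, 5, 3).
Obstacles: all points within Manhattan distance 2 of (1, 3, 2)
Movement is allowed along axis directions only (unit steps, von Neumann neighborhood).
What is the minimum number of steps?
7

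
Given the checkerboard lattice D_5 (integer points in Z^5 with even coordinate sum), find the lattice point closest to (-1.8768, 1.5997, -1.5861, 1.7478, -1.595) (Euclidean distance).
(-2, 2, -2, 2, -2)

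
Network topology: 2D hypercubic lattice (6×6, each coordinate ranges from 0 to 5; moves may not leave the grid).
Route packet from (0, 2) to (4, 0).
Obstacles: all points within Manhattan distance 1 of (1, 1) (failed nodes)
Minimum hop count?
8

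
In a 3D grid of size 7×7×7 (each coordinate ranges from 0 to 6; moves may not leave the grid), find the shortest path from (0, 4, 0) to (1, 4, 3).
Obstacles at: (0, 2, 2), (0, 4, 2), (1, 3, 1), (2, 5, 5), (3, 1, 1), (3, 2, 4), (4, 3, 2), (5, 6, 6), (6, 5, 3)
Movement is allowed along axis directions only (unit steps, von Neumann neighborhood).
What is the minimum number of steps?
4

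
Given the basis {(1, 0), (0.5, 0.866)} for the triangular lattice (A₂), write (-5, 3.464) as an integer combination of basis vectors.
-7b₁ + 4b₂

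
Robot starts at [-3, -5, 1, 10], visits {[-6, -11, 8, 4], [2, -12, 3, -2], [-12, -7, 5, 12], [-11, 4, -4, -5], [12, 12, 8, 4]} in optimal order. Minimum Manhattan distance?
149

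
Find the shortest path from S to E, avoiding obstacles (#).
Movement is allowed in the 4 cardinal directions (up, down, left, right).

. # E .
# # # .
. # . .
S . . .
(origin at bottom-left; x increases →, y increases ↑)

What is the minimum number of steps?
7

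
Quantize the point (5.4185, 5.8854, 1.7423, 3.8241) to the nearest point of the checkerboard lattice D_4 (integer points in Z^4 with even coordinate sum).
(6, 6, 2, 4)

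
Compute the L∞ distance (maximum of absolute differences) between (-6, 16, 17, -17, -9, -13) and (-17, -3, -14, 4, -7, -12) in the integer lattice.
31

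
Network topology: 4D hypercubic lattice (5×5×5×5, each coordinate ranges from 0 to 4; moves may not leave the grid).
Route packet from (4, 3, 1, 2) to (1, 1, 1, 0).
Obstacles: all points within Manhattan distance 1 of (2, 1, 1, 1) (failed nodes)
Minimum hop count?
7
(one shortest path: (4, 3, 1, 2) → (3, 3, 1, 2) → (2, 3, 1, 2) → (1, 3, 1, 2) → (1, 2, 1, 2) → (1, 2, 1, 1) → (1, 2, 1, 0) → (1, 1, 1, 0))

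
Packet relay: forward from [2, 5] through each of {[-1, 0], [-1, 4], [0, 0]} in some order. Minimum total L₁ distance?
9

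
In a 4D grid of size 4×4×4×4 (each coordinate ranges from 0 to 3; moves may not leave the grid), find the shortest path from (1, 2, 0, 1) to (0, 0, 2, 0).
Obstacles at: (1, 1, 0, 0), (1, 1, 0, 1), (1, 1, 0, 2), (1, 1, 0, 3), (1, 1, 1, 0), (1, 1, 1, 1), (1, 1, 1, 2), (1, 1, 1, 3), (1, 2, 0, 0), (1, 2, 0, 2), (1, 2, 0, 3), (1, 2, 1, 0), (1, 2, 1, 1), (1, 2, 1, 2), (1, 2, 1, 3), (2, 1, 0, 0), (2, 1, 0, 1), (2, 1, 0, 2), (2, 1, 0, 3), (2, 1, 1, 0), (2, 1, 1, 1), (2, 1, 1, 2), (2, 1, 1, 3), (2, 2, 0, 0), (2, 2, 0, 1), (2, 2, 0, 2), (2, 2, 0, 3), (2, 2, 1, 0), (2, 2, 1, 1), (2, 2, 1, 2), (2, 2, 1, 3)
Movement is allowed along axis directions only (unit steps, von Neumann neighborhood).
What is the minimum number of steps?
6
(one shortest path: (1, 2, 0, 1) → (0, 2, 0, 1) → (0, 1, 0, 1) → (0, 0, 0, 1) → (0, 0, 1, 1) → (0, 0, 2, 1) → (0, 0, 2, 0))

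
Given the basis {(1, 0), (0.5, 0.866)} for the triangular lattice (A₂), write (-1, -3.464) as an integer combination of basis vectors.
b₁ - 4b₂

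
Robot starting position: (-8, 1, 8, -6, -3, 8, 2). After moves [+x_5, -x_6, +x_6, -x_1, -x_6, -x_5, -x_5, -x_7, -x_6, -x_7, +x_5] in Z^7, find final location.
(-9, 1, 8, -6, -3, 6, 0)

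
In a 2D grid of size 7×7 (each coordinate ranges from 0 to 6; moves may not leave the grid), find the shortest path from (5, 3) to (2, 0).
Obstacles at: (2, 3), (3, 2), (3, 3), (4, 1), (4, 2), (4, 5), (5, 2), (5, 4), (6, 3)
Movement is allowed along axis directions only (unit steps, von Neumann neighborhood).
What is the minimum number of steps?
10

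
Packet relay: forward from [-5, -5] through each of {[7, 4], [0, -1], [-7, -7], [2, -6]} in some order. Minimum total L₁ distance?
33
(one optimal route: (-5, -5) → (-7, -7) → (2, -6) → (0, -1) → (7, 4))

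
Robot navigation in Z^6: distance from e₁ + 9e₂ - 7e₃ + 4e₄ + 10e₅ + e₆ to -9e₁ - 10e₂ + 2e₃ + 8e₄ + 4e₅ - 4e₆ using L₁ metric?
53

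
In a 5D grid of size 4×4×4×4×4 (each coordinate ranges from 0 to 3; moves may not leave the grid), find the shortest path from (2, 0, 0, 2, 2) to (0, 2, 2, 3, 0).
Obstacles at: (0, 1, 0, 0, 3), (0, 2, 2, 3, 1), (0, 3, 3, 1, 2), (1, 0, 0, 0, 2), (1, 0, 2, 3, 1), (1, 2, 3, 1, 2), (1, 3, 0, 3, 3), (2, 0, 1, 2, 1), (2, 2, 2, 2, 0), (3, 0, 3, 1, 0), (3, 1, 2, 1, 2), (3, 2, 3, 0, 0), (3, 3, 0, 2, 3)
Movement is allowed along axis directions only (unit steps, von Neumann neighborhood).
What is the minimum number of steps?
9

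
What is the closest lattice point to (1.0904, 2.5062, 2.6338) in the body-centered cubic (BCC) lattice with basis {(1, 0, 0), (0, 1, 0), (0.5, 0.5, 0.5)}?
(1.5, 2.5, 2.5)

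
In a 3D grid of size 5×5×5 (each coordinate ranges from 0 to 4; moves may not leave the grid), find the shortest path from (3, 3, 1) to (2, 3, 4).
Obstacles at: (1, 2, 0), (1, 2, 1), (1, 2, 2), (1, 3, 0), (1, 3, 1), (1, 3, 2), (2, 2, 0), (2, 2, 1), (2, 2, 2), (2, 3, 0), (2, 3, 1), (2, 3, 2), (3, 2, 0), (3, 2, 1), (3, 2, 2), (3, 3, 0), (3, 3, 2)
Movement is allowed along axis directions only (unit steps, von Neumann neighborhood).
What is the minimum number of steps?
6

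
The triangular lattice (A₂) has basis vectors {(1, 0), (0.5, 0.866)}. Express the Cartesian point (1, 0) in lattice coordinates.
b₁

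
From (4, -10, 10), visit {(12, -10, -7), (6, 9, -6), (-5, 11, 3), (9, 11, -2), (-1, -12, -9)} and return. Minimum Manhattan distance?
134
(one optimal route: (4, -10, 10) → (-5, 11, 3) → (9, 11, -2) → (6, 9, -6) → (12, -10, -7) → (-1, -12, -9) → (4, -10, 10))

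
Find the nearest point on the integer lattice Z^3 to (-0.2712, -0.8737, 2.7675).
(0, -1, 3)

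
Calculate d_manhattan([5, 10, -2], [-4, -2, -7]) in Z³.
26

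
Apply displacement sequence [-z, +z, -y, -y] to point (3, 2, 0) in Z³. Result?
(3, 0, 0)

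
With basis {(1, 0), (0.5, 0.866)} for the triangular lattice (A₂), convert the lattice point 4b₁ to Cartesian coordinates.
(4, 0)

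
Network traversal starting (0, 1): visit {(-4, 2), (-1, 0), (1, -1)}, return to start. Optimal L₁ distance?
16
(one optimal route: (0, 1) → (-4, 2) → (-1, 0) → (1, -1) → (0, 1))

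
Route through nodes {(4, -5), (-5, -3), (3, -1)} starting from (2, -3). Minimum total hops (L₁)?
19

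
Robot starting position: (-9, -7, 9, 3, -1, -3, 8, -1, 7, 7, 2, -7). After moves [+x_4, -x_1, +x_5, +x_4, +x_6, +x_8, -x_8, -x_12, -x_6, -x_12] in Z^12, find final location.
(-10, -7, 9, 5, 0, -3, 8, -1, 7, 7, 2, -9)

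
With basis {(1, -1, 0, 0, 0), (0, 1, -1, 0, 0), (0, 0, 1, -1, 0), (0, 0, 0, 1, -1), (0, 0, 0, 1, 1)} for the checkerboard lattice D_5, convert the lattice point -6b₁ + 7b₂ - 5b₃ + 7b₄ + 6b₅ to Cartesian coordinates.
(-6, 13, -12, 18, -1)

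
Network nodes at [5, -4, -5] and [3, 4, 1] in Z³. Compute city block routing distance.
16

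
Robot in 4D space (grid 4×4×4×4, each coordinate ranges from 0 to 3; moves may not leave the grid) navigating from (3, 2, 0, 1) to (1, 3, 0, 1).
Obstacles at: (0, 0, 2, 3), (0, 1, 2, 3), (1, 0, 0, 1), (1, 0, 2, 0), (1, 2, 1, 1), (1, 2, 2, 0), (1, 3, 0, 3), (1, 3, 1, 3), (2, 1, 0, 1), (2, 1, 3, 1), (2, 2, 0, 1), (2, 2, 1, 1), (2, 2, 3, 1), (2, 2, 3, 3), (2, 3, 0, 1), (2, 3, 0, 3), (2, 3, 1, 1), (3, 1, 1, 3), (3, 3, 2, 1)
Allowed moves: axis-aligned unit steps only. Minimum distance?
5
(one shortest path: (3, 2, 0, 1) → (3, 3, 0, 1) → (3, 3, 0, 0) → (2, 3, 0, 0) → (1, 3, 0, 0) → (1, 3, 0, 1))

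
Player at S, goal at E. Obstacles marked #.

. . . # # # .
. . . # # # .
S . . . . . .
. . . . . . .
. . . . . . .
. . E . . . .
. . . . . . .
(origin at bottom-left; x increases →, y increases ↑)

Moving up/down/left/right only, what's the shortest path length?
5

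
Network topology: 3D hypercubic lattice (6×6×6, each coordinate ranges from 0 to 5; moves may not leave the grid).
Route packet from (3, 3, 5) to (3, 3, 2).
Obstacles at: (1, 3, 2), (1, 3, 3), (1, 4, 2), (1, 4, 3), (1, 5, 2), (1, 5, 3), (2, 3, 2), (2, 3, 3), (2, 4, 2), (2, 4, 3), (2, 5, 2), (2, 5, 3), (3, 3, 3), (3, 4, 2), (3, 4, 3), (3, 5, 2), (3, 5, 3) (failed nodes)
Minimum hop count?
5
(one shortest path: (3, 3, 5) → (4, 3, 5) → (4, 3, 4) → (4, 3, 3) → (4, 3, 2) → (3, 3, 2))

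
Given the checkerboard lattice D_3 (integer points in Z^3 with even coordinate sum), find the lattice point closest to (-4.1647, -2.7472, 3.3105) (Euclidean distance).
(-4, -3, 3)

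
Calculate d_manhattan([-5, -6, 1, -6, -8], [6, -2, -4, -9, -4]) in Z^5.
27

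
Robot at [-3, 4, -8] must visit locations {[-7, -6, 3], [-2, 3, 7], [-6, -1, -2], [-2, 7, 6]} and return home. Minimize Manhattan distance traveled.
66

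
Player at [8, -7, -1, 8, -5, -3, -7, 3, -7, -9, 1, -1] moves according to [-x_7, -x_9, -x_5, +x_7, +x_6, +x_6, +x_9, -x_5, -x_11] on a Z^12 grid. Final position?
(8, -7, -1, 8, -7, -1, -7, 3, -7, -9, 0, -1)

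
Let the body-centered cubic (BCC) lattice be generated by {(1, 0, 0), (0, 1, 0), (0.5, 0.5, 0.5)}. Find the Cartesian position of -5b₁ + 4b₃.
(-3, 2, 2)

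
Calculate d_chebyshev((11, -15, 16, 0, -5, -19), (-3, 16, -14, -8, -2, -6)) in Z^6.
31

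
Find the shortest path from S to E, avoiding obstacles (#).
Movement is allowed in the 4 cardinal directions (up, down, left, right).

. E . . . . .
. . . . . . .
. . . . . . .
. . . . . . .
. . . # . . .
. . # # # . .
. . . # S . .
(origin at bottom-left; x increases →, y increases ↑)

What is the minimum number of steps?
11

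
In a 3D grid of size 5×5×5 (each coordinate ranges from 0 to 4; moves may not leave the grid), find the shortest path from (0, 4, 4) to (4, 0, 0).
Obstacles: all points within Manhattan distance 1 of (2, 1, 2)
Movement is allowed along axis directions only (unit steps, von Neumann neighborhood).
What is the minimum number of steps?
12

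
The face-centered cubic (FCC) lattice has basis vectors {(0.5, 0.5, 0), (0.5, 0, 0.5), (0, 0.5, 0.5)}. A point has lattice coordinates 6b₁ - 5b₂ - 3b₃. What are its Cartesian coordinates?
(0.5, 1.5, -4)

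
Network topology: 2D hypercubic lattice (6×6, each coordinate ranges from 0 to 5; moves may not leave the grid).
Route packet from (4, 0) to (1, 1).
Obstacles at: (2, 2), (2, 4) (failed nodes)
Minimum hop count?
4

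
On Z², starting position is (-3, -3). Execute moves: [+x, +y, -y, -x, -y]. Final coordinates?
(-3, -4)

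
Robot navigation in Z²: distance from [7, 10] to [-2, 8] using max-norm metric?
9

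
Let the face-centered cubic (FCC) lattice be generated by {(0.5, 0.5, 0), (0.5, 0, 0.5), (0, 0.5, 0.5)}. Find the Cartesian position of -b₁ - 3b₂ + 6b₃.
(-2, 2.5, 1.5)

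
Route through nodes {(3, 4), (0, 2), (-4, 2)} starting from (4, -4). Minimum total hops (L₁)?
18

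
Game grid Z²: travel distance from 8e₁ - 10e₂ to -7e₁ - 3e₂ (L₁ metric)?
22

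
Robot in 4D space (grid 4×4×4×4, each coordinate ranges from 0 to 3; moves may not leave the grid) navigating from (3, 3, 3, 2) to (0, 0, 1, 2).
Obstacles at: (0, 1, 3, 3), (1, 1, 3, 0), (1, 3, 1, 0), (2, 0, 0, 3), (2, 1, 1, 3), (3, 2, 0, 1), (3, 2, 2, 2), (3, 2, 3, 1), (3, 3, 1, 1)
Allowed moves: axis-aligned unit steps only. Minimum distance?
8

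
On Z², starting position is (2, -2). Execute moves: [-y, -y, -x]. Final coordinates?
(1, -4)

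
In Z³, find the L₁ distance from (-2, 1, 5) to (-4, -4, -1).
13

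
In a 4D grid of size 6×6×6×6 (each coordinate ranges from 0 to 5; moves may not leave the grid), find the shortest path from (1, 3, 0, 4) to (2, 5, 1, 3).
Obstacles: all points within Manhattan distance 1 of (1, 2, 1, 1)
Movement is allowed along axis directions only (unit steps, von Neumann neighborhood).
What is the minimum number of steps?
5
(one shortest path: (1, 3, 0, 4) → (2, 3, 0, 4) → (2, 4, 0, 4) → (2, 5, 0, 4) → (2, 5, 1, 4) → (2, 5, 1, 3))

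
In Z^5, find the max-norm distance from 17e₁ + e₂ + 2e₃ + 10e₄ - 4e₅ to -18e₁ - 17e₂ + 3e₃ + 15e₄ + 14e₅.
35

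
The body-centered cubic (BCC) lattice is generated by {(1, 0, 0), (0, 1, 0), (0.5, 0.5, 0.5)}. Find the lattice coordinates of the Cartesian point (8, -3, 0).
8b₁ - 3b₂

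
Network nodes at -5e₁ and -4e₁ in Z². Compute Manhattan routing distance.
1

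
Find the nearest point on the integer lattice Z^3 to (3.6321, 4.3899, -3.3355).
(4, 4, -3)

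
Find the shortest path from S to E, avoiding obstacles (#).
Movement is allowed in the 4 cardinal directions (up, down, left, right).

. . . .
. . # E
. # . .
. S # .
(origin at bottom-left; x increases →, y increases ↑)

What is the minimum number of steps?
8
(one shortest path: (1, 0) → (0, 0) → (0, 1) → (0, 2) → (1, 2) → (1, 3) → (2, 3) → (3, 3) → (3, 2))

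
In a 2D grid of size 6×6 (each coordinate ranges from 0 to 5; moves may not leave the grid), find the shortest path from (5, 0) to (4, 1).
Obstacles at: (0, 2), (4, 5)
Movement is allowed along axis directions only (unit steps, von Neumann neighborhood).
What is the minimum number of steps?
2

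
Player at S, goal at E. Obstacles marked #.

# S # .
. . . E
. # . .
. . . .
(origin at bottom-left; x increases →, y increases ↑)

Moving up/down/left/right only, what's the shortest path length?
3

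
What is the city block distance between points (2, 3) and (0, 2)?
3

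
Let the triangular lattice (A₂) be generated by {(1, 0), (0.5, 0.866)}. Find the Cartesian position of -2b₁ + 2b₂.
(-1, 1.732)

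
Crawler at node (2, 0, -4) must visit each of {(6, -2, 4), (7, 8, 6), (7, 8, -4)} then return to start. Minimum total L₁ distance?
50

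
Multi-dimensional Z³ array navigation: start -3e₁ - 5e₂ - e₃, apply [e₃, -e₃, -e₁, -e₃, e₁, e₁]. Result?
(-2, -5, -2)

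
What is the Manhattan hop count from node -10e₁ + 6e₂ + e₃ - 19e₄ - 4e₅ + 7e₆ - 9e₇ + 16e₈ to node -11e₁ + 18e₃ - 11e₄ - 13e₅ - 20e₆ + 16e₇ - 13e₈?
122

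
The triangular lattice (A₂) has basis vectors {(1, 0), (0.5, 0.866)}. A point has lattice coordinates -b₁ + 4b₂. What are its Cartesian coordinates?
(1, 3.464)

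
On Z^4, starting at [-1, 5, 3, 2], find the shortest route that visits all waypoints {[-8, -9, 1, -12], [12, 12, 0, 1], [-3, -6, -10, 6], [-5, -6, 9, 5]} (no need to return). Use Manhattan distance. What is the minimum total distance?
125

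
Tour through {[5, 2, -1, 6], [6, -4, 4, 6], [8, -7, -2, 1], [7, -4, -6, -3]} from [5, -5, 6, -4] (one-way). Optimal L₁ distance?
56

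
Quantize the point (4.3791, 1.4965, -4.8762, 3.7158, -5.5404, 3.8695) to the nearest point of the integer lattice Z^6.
(4, 1, -5, 4, -6, 4)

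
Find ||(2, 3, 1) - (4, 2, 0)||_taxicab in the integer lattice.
4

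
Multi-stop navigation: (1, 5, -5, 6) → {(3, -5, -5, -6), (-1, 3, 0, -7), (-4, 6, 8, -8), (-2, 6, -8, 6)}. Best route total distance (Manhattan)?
71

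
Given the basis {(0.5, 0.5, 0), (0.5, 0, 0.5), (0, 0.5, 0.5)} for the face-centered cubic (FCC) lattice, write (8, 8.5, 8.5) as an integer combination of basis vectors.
8b₁ + 8b₂ + 9b₃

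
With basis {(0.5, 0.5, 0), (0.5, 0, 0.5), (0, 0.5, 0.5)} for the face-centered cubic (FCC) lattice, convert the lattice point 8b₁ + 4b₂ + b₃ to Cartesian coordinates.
(6, 4.5, 2.5)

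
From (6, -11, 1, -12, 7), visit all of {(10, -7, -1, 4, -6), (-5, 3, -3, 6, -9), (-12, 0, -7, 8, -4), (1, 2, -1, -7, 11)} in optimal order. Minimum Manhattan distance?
128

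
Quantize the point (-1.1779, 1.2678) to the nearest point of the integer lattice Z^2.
(-1, 1)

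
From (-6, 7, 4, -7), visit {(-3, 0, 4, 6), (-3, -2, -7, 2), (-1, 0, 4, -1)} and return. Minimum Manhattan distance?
76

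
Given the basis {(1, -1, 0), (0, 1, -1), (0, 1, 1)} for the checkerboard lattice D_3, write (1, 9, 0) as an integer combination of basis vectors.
b₁ + 5b₂ + 5b₃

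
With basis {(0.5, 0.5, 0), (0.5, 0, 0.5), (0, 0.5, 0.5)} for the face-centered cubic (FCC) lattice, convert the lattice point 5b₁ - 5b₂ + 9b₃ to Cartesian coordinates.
(0, 7, 2)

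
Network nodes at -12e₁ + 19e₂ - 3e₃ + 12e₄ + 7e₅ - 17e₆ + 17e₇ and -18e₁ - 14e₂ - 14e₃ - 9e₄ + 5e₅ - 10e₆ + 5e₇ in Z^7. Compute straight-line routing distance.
43.4051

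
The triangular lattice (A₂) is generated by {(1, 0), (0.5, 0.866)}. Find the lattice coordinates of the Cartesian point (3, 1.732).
2b₁ + 2b₂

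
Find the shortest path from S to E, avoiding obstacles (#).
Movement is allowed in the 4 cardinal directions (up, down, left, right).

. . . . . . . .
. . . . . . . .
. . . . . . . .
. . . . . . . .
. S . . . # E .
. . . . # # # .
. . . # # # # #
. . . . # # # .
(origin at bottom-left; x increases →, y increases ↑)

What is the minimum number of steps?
7
(one shortest path: (1, 3) → (2, 3) → (3, 3) → (4, 3) → (4, 4) → (5, 4) → (6, 4) → (6, 3))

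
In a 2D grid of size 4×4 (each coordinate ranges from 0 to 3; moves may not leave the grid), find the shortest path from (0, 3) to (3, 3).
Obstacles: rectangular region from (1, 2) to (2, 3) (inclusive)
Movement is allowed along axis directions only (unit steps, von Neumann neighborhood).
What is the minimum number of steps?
7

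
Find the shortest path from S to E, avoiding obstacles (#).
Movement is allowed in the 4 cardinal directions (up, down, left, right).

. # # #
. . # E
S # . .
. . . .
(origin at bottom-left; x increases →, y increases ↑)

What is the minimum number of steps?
6
(one shortest path: (0, 1) → (0, 0) → (1, 0) → (2, 0) → (3, 0) → (3, 1) → (3, 2))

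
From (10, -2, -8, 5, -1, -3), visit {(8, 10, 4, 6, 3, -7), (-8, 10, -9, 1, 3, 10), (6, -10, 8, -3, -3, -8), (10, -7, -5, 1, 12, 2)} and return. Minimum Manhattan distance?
222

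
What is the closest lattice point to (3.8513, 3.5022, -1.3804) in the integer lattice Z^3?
(4, 4, -1)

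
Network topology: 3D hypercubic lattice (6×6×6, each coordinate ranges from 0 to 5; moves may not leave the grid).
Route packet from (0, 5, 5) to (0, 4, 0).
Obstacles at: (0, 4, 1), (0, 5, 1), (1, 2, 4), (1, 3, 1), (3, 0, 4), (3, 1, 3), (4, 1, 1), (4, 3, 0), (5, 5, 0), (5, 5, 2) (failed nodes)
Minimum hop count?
8
(one shortest path: (0, 5, 5) → (1, 5, 5) → (1, 4, 5) → (1, 4, 4) → (1, 4, 3) → (1, 4, 2) → (1, 4, 1) → (1, 4, 0) → (0, 4, 0))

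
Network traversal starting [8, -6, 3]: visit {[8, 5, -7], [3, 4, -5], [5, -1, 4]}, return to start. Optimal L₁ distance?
54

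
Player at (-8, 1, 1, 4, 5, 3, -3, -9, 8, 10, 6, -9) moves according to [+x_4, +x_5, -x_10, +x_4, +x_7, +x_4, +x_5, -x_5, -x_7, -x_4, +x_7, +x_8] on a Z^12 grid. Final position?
(-8, 1, 1, 6, 6, 3, -2, -8, 8, 9, 6, -9)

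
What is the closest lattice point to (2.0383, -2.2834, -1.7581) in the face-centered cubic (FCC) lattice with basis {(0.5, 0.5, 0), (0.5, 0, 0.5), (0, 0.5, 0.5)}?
(2, -2.5, -1.5)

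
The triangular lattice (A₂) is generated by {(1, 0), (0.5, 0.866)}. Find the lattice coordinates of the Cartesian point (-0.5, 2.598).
-2b₁ + 3b₂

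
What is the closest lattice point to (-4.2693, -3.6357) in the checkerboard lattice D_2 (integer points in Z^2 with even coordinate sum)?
(-4, -4)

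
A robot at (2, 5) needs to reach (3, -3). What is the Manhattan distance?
9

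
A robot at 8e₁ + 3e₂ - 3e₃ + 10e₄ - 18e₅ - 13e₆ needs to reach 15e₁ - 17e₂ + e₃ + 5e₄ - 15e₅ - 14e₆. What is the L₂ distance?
22.3607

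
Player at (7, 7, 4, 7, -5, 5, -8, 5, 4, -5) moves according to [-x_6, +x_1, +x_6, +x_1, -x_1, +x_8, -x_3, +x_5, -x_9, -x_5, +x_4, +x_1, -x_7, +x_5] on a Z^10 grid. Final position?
(9, 7, 3, 8, -4, 5, -9, 6, 3, -5)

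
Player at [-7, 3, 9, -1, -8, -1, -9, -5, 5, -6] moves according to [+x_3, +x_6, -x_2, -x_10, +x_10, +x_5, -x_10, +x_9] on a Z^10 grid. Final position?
(-7, 2, 10, -1, -7, 0, -9, -5, 6, -7)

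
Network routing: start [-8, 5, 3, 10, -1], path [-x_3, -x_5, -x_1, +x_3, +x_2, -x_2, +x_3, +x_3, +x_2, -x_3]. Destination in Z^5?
(-9, 6, 4, 10, -2)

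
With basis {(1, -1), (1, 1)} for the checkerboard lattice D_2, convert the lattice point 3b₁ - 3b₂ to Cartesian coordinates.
(0, -6)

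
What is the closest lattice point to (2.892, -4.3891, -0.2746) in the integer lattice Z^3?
(3, -4, 0)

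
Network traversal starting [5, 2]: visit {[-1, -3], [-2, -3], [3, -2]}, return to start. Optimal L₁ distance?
24
(one optimal route: (5, 2) → (-1, -3) → (-2, -3) → (3, -2) → (5, 2))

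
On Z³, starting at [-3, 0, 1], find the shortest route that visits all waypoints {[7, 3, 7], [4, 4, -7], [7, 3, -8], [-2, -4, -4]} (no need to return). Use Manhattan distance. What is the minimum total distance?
47
(one optimal route: (-3, 0, 1) → (-2, -4, -4) → (4, 4, -7) → (7, 3, -8) → (7, 3, 7))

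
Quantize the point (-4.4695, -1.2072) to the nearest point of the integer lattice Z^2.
(-4, -1)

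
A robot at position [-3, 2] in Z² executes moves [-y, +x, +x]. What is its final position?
(-1, 1)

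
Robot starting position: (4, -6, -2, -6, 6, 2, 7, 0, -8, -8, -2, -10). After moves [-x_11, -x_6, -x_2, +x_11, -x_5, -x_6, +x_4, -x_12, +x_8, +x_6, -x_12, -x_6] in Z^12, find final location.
(4, -7, -2, -5, 5, 0, 7, 1, -8, -8, -2, -12)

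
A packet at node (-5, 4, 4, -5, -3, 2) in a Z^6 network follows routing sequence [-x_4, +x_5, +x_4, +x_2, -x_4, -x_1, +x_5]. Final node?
(-6, 5, 4, -6, -1, 2)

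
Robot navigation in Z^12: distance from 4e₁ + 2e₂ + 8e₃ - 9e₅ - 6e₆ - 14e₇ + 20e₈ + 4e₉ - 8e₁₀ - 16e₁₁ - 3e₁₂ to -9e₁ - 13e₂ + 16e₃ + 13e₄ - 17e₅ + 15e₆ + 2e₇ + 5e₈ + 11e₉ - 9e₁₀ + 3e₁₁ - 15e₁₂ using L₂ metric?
46.5618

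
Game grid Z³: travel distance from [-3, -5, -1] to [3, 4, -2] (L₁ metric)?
16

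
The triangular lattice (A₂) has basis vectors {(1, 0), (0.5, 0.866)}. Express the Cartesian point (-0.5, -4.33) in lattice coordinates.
2b₁ - 5b₂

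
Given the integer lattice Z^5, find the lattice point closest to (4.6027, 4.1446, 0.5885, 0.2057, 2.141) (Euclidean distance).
(5, 4, 1, 0, 2)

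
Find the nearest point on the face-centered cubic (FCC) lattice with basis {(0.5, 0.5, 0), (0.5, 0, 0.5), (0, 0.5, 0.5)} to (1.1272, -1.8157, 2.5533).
(1, -1.5, 2.5)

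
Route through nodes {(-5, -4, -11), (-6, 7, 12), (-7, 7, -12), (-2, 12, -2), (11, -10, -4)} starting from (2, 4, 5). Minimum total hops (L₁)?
104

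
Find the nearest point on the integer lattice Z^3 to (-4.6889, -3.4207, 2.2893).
(-5, -3, 2)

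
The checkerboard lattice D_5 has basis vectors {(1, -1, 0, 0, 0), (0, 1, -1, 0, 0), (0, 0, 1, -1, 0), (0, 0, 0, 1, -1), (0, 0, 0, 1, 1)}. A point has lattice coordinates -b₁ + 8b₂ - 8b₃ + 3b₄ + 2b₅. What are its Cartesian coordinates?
(-1, 9, -16, 13, -1)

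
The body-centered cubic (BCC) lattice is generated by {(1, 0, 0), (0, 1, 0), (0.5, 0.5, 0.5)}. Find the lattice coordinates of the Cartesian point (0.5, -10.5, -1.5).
2b₁ - 9b₂ - 3b₃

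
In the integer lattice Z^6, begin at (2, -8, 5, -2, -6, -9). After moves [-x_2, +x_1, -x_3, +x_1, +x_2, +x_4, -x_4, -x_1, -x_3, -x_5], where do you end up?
(3, -8, 3, -2, -7, -9)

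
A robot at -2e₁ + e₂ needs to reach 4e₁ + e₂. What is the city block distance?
6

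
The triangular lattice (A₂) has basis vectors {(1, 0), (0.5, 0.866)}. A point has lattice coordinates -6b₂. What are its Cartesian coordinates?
(-3, -5.196)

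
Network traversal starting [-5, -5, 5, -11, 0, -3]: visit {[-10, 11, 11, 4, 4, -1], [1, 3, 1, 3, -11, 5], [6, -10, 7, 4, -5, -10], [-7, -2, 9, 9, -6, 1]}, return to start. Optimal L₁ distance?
210
(one optimal route: (-5, -5, 5, -11, 0, -3) → (-10, 11, 11, 4, 4, -1) → (-7, -2, 9, 9, -6, 1) → (1, 3, 1, 3, -11, 5) → (6, -10, 7, 4, -5, -10) → (-5, -5, 5, -11, 0, -3))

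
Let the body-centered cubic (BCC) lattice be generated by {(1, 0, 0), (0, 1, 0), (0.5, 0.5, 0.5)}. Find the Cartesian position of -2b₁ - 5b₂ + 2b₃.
(-1, -4, 1)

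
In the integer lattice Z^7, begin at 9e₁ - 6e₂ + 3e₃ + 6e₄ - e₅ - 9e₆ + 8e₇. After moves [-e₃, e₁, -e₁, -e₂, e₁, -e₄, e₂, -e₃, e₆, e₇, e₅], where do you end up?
(10, -6, 1, 5, 0, -8, 9)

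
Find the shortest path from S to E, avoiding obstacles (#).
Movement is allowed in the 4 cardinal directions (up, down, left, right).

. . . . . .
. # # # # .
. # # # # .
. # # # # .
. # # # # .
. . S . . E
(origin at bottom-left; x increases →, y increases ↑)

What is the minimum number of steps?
3
(one shortest path: (2, 0) → (3, 0) → (4, 0) → (5, 0))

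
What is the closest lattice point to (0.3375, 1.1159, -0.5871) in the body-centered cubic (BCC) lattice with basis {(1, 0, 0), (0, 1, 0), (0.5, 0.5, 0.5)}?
(0.5, 1.5, -0.5)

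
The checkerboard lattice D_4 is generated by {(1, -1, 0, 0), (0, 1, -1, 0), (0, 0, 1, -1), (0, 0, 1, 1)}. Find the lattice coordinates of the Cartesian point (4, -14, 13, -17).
4b₁ - 10b₂ + 10b₃ - 7b₄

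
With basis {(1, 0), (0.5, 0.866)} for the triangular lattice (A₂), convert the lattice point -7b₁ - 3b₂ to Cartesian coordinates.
(-8.5, -2.598)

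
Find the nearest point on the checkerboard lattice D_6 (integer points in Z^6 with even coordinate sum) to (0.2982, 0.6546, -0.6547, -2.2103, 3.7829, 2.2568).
(0, 1, -1, -2, 4, 2)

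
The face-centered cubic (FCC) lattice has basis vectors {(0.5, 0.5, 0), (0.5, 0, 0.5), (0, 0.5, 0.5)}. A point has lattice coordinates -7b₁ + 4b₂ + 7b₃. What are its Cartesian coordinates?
(-1.5, 0, 5.5)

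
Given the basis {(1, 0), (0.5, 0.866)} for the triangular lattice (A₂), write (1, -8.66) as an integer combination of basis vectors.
6b₁ - 10b₂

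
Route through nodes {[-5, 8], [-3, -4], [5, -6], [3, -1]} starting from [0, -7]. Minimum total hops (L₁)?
36
(one optimal route: (0, -7) → (5, -6) → (3, -1) → (-3, -4) → (-5, 8))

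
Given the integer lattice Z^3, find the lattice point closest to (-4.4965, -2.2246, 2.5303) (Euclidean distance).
(-4, -2, 3)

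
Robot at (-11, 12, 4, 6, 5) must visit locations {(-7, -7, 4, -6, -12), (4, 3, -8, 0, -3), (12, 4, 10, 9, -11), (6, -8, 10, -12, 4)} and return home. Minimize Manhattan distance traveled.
242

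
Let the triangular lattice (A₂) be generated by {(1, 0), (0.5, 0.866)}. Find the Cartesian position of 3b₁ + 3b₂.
(4.5, 2.598)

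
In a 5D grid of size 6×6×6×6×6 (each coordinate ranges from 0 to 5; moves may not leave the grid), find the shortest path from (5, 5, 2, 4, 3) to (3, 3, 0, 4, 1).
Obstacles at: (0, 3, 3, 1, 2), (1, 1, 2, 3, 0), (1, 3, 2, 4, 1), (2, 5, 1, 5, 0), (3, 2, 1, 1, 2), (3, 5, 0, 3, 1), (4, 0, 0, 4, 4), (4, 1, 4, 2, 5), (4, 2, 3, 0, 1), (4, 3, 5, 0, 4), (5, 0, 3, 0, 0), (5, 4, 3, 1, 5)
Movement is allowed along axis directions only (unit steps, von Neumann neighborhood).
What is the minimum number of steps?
8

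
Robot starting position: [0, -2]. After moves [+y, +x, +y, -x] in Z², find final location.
(0, 0)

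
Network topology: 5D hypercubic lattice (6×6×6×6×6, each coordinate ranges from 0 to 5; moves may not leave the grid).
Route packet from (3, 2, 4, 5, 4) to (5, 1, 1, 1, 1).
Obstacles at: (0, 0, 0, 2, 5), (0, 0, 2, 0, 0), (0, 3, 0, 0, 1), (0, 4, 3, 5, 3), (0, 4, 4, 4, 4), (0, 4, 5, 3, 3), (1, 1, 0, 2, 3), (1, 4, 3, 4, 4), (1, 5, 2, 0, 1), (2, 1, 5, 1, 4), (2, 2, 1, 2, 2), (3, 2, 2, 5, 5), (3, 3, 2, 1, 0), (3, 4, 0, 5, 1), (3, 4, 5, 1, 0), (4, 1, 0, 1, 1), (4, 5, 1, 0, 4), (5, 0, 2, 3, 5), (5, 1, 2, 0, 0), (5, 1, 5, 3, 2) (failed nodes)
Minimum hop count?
13
(one shortest path: (3, 2, 4, 5, 4) → (4, 2, 4, 5, 4) → (5, 2, 4, 5, 4) → (5, 1, 4, 5, 4) → (5, 1, 3, 5, 4) → (5, 1, 2, 5, 4) → (5, 1, 1, 5, 4) → (5, 1, 1, 4, 4) → (5, 1, 1, 3, 4) → (5, 1, 1, 2, 4) → (5, 1, 1, 1, 4) → (5, 1, 1, 1, 3) → (5, 1, 1, 1, 2) → (5, 1, 1, 1, 1))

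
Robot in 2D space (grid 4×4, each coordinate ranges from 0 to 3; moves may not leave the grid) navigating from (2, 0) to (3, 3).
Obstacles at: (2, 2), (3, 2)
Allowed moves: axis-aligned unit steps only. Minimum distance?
6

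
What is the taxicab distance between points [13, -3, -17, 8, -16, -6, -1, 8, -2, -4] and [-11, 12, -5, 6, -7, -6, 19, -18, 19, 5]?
138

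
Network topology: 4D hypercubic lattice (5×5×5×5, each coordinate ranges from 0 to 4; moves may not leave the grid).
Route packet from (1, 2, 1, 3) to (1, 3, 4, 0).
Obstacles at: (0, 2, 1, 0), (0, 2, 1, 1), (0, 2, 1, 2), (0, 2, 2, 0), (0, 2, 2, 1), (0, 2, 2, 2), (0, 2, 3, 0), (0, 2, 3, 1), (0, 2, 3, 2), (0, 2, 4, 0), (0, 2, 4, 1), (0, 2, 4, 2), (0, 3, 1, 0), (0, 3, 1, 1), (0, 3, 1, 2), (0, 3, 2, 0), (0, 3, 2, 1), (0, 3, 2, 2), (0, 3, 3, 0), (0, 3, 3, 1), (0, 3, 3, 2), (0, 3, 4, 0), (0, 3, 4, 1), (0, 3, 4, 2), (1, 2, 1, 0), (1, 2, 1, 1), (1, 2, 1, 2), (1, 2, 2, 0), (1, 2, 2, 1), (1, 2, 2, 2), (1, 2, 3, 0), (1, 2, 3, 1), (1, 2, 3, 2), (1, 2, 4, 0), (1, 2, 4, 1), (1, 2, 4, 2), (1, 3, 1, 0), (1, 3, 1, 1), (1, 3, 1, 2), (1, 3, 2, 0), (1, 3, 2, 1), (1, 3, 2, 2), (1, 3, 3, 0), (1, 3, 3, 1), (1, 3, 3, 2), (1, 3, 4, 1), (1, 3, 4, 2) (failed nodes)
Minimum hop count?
9
(one shortest path: (1, 2, 1, 3) → (2, 2, 1, 3) → (2, 3, 1, 3) → (2, 3, 2, 3) → (2, 3, 3, 3) → (2, 3, 4, 3) → (2, 3, 4, 2) → (2, 3, 4, 1) → (2, 3, 4, 0) → (1, 3, 4, 0))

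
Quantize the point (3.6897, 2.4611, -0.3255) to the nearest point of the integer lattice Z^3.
(4, 2, 0)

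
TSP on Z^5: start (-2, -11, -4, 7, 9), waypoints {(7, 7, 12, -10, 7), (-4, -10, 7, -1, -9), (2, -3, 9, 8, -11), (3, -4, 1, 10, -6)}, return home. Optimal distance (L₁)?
198
(one optimal route: (-2, -11, -4, 7, 9) → (7, 7, 12, -10, 7) → (-4, -10, 7, -1, -9) → (2, -3, 9, 8, -11) → (3, -4, 1, 10, -6) → (-2, -11, -4, 7, 9))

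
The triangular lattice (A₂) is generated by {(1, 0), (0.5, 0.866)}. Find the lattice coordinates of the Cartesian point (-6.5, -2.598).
-5b₁ - 3b₂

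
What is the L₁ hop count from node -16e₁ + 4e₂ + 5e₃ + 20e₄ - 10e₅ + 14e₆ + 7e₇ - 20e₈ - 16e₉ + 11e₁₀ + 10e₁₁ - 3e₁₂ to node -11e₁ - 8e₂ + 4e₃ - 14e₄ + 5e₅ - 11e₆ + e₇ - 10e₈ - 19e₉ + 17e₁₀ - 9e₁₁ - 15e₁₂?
148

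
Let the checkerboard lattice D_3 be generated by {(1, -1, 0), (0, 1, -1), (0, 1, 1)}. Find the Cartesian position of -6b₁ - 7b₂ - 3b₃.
(-6, -4, 4)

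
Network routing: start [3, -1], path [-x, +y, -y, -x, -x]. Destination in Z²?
(0, -1)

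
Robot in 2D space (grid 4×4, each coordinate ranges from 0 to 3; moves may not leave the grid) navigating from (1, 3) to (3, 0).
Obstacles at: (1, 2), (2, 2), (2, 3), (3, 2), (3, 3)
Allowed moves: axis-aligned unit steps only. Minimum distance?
7
(one shortest path: (1, 3) → (0, 3) → (0, 2) → (0, 1) → (1, 1) → (2, 1) → (3, 1) → (3, 0))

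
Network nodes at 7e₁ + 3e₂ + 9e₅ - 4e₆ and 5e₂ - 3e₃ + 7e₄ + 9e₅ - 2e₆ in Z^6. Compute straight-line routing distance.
10.7238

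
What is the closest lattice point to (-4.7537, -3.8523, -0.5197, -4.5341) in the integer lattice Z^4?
(-5, -4, -1, -5)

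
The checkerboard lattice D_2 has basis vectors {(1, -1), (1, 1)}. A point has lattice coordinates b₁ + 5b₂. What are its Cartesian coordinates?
(6, 4)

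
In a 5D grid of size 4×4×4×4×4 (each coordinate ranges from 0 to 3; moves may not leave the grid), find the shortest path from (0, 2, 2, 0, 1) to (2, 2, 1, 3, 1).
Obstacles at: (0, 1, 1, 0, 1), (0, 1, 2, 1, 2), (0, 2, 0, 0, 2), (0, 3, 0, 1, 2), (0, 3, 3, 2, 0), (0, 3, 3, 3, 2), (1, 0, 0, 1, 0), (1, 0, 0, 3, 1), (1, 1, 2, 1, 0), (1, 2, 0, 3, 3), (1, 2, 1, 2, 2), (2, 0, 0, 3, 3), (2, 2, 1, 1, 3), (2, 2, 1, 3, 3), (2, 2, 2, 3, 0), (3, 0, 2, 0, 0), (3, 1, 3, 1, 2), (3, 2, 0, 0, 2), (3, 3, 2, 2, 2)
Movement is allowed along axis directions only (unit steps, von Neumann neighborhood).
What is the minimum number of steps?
6
(one shortest path: (0, 2, 2, 0, 1) → (1, 2, 2, 0, 1) → (2, 2, 2, 0, 1) → (2, 2, 1, 0, 1) → (2, 2, 1, 1, 1) → (2, 2, 1, 2, 1) → (2, 2, 1, 3, 1))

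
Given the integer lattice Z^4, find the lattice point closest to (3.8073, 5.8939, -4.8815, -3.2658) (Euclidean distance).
(4, 6, -5, -3)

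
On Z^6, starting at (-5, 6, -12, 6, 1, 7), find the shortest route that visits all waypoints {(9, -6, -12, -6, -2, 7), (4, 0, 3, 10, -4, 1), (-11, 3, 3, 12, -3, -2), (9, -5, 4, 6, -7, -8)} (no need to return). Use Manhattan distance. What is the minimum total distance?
141
(one optimal route: (-5, 6, -12, 6, 1, 7) → (9, -6, -12, -6, -2, 7) → (9, -5, 4, 6, -7, -8) → (4, 0, 3, 10, -4, 1) → (-11, 3, 3, 12, -3, -2))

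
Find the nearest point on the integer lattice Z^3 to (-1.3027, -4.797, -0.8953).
(-1, -5, -1)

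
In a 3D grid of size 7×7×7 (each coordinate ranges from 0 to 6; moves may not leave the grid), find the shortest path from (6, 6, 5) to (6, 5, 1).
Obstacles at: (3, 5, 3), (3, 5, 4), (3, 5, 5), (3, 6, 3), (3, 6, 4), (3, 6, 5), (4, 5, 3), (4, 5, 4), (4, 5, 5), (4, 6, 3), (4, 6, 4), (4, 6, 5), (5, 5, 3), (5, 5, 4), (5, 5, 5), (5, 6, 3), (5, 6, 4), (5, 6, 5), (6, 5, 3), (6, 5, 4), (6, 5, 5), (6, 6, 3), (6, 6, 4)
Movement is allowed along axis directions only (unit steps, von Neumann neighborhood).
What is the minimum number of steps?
9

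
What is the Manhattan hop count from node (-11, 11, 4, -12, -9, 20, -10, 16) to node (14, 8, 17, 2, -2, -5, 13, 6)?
120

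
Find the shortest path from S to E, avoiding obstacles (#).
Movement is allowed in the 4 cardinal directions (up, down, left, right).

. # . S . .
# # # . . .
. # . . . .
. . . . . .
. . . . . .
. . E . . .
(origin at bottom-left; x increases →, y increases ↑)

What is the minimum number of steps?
6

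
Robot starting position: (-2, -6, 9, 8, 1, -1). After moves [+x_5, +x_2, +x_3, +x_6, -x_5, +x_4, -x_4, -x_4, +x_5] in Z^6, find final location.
(-2, -5, 10, 7, 2, 0)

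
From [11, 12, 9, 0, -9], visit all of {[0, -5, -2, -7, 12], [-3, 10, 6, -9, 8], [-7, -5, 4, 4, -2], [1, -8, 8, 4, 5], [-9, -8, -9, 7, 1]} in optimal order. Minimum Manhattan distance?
155
(one optimal route: (11, 12, 9, 0, -9) → (-3, 10, 6, -9, 8) → (0, -5, -2, -7, 12) → (1, -8, 8, 4, 5) → (-7, -5, 4, 4, -2) → (-9, -8, -9, 7, 1))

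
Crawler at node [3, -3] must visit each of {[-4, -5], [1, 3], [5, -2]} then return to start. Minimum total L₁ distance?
34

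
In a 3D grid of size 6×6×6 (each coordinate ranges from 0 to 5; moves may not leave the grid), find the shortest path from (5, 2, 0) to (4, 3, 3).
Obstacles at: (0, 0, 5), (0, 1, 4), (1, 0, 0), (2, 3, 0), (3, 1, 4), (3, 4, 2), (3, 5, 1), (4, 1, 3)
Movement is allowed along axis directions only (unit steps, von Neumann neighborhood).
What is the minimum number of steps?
5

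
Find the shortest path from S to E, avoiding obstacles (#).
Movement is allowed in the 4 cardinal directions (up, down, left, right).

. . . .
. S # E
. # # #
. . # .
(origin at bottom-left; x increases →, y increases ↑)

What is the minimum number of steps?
4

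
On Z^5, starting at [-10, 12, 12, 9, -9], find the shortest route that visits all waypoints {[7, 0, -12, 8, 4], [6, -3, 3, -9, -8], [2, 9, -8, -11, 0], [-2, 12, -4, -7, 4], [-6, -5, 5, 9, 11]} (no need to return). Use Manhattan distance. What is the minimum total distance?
191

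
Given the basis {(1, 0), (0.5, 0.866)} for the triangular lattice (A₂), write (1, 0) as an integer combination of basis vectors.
b₁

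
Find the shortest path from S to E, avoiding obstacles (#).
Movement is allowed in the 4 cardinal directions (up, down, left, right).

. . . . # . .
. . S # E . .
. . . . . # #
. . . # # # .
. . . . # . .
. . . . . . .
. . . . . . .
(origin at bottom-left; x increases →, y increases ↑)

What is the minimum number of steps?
4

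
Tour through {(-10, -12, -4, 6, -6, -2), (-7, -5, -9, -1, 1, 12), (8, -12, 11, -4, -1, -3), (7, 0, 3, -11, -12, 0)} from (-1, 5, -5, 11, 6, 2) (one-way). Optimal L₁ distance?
181
(one optimal route: (-1, 5, -5, 11, 6, 2) → (-7, -5, -9, -1, 1, 12) → (-10, -12, -4, 6, -6, -2) → (8, -12, 11, -4, -1, -3) → (7, 0, 3, -11, -12, 0))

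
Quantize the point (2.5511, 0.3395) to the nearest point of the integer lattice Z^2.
(3, 0)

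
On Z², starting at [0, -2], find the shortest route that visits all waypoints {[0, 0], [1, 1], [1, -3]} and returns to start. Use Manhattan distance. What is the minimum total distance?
10
(one optimal route: (0, -2) → (0, 0) → (1, 1) → (1, -3) → (0, -2))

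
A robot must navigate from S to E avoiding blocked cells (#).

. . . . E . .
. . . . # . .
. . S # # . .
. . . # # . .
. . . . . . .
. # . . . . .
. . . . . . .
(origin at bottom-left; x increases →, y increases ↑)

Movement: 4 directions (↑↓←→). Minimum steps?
4
(one shortest path: (2, 4) → (2, 5) → (3, 5) → (3, 6) → (4, 6))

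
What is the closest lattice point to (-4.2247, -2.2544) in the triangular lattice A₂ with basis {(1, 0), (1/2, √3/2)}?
(-4.5, -2.598)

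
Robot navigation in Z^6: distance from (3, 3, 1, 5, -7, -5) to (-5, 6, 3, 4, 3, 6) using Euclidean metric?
17.2916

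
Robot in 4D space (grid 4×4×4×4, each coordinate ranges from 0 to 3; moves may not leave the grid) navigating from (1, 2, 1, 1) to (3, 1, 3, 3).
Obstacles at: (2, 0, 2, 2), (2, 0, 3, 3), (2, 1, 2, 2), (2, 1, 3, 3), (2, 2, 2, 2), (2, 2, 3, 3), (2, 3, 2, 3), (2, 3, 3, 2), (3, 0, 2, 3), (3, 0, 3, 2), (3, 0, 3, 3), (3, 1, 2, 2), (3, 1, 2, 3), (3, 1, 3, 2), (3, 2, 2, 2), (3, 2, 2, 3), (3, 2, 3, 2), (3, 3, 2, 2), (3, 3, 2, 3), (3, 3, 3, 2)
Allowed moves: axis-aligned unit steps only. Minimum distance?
9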